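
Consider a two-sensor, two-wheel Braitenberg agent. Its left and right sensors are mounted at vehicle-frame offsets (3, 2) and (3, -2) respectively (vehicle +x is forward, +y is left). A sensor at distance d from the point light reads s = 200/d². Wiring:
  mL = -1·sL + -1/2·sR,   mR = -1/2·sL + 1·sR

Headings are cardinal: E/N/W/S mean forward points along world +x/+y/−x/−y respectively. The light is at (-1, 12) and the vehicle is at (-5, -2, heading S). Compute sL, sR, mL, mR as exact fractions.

left sensor world pos  = (-3, -5); dL² = 293
right sensor world pos = (-7, -5); dR² = 325
sL = 200/293 = 200/293
sR = 200/325 = 8/13
mL = -1·sL + -1/2·sR = -3772/3809
mR = -1/2·sL + 1·sR = 1044/3809

200/293 8/13 -3772/3809 1044/3809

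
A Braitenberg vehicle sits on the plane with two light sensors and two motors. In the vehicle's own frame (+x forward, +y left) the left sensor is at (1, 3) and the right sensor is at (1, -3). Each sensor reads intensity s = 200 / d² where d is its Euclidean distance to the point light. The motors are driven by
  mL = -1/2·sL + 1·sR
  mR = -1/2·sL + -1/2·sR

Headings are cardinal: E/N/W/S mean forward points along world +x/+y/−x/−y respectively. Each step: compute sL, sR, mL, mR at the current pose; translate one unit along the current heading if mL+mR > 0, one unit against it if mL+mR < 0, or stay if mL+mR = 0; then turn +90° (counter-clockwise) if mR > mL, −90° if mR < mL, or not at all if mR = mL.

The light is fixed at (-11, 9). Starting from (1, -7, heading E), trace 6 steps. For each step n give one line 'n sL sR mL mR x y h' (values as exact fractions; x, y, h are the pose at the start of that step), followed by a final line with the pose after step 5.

0 100/169 20/53 730/8957 -4340/8957 1 -7 E
1 40/97 200/353 12340/34241 -16760/34241 0 -7 S
2 25/53 50/61 3775/6466 -4175/6466 0 -6 W
3 200/277 200/421 13300/116617 -69800/116617 1 -6 N
4 100/169 20/53 730/8957 -4340/8957 1 -7 E
5 40/97 200/353 12340/34241 -16760/34241 0 -7 S
final 0 -6 W

n=0: pose=(1,-7,E); sL=100/169, sR=20/53; mL=730/8957, mR=-4340/8957; mL+mR=-3610/8957 → advance -1; mR−mL=-30/53 → turn -1·90°
n=1: pose=(0,-7,S); sL=40/97, sR=200/353; mL=12340/34241, mR=-16760/34241; mL+mR=-4420/34241 → advance -1; mR−mL=-300/353 → turn -1·90°
n=2: pose=(0,-6,W); sL=25/53, sR=50/61; mL=3775/6466, mR=-4175/6466; mL+mR=-200/3233 → advance -1; mR−mL=-75/61 → turn -1·90°
n=3: pose=(1,-6,N); sL=200/277, sR=200/421; mL=13300/116617, mR=-69800/116617; mL+mR=-56500/116617 → advance -1; mR−mL=-300/421 → turn -1·90°
n=4: pose=(1,-7,E); sL=100/169, sR=20/53; mL=730/8957, mR=-4340/8957; mL+mR=-3610/8957 → advance -1; mR−mL=-30/53 → turn -1·90°
n=5: pose=(0,-7,S); sL=40/97, sR=200/353; mL=12340/34241, mR=-16760/34241; mL+mR=-4420/34241 → advance -1; mR−mL=-300/353 → turn -1·90°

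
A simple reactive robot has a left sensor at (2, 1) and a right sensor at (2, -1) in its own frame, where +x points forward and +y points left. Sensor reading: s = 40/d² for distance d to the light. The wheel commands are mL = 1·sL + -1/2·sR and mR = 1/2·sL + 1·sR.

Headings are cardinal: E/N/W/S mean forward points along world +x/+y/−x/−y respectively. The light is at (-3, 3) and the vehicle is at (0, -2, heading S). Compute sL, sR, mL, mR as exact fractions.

left sensor world pos  = (1, -4); dL² = 65
right sensor world pos = (-1, -4); dR² = 53
sL = 40/65 = 8/13
sR = 40/53 = 40/53
mL = 1·sL + -1/2·sR = 164/689
mR = 1/2·sL + 1·sR = 732/689

8/13 40/53 164/689 732/689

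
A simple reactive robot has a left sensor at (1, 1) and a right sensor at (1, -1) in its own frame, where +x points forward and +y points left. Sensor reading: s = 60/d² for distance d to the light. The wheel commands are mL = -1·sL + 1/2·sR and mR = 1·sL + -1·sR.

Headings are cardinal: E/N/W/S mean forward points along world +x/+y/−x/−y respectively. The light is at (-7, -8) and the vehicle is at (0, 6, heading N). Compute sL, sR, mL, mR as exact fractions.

20/87 60/289 -3170/25143 560/25143

left sensor world pos  = (-1, 7); dL² = 261
right sensor world pos = (1, 7); dR² = 289
sL = 60/261 = 20/87
sR = 60/289 = 60/289
mL = -1·sL + 1/2·sR = -3170/25143
mR = 1·sL + -1·sR = 560/25143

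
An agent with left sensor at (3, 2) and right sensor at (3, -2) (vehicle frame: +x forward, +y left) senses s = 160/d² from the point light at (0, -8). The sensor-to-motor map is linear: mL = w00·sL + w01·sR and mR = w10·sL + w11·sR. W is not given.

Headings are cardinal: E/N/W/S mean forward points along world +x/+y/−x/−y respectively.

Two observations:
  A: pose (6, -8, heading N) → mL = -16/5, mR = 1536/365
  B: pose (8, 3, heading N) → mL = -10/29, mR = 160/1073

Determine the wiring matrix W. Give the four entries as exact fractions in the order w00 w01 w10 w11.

obs A: pose=(6,-8,N) → sL=32/5, sR=160/73, mL=-16/5, mR=1536/365
obs B: pose=(8,3,N) → sL=20/29, sR=20/37, mL=-10/29, mR=160/1073
sensor matrix S = [[32/5, 160/73], [20/29, 20/37]]; det S = 152576/78329
solve [mL_A; mL_B] = S·[w00; w01] and [mR_A; mR_B] = S·[w10; w11]:
  w00 = -1/2, w01 = 0, w10 = 1, w11 = -1

-1/2 0 1 -1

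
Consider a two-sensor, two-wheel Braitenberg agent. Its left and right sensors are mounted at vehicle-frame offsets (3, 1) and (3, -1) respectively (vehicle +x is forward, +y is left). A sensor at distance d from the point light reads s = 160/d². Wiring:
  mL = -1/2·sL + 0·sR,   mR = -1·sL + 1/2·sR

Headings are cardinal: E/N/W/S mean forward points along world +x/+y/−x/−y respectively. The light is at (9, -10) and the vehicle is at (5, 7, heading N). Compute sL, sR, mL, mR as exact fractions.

32/85 160/409 -16/85 -6288/34765

left sensor world pos  = (4, 10); dL² = 425
right sensor world pos = (6, 10); dR² = 409
sL = 160/425 = 32/85
sR = 160/409 = 160/409
mL = -1/2·sL + 0·sR = -16/85
mR = -1·sL + 1/2·sR = -6288/34765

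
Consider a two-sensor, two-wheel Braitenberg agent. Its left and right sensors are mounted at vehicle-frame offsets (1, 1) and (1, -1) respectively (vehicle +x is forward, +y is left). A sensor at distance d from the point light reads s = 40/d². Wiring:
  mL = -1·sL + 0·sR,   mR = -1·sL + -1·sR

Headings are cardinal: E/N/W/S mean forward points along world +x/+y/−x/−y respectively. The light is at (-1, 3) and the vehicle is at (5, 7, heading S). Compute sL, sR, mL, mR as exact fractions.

20/29 20/17 -20/29 -920/493

left sensor world pos  = (6, 6); dL² = 58
right sensor world pos = (4, 6); dR² = 34
sL = 40/58 = 20/29
sR = 40/34 = 20/17
mL = -1·sL + 0·sR = -20/29
mR = -1·sL + -1·sR = -920/493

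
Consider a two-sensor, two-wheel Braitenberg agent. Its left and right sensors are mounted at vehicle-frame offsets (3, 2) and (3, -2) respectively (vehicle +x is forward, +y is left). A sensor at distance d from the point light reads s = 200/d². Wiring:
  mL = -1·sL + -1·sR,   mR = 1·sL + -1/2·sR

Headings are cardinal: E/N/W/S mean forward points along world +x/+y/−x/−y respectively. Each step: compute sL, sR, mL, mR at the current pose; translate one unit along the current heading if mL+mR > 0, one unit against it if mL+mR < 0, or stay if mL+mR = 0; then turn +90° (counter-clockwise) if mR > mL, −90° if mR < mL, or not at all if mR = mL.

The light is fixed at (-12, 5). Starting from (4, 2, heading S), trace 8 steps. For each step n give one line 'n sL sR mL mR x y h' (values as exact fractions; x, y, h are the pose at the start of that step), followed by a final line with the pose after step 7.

0 5/9 25/29 -370/261 65/522 4 2 S
1 200/361 200/377 -147600/136097 39300/136097 4 3 E
2 20/17 20/29 -920/493 410/493 3 3 N
3 200/169 40/29 -12560/4901 2420/4901 3 2 W
4 5/9 25/29 -370/261 65/522 4 2 S
5 200/361 200/377 -147600/136097 39300/136097 4 3 E
6 20/17 20/29 -920/493 410/493 3 3 N
7 200/169 40/29 -12560/4901 2420/4901 3 2 W
final 4 2 S

n=0: pose=(4,2,S); sL=5/9, sR=25/29; mL=-370/261, mR=65/522; mL+mR=-75/58 → advance -1; mR−mL=805/522 → turn +1·90°
n=1: pose=(4,3,E); sL=200/361, sR=200/377; mL=-147600/136097, mR=39300/136097; mL+mR=-300/377 → advance -1; mR−mL=186900/136097 → turn +1·90°
n=2: pose=(3,3,N); sL=20/17, sR=20/29; mL=-920/493, mR=410/493; mL+mR=-30/29 → advance -1; mR−mL=1330/493 → turn +1·90°
n=3: pose=(3,2,W); sL=200/169, sR=40/29; mL=-12560/4901, mR=2420/4901; mL+mR=-60/29 → advance -1; mR−mL=14980/4901 → turn +1·90°
n=4: pose=(4,2,S); sL=5/9, sR=25/29; mL=-370/261, mR=65/522; mL+mR=-75/58 → advance -1; mR−mL=805/522 → turn +1·90°
n=5: pose=(4,3,E); sL=200/361, sR=200/377; mL=-147600/136097, mR=39300/136097; mL+mR=-300/377 → advance -1; mR−mL=186900/136097 → turn +1·90°
n=6: pose=(3,3,N); sL=20/17, sR=20/29; mL=-920/493, mR=410/493; mL+mR=-30/29 → advance -1; mR−mL=1330/493 → turn +1·90°
n=7: pose=(3,2,W); sL=200/169, sR=40/29; mL=-12560/4901, mR=2420/4901; mL+mR=-60/29 → advance -1; mR−mL=14980/4901 → turn +1·90°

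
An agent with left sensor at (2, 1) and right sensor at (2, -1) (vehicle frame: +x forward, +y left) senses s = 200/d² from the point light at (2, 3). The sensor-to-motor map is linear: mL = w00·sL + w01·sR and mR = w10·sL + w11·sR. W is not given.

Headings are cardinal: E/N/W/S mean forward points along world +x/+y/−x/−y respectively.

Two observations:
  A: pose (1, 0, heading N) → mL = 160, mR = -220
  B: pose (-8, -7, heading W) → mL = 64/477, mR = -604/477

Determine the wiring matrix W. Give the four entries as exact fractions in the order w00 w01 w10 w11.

obs A: pose=(1,0,N) → sL=40, sR=200, mL=160, mR=-220
obs B: pose=(-8,-7,W) → sL=40/53, sR=8/9, mL=64/477, mR=-604/477
sensor matrix S = [[40, 200], [40/53, 8/9]]; det S = -55040/477
solve [mL_A; mL_B] = S·[w00; w01] and [mR_A; mR_B] = S·[w10; w11]:
  w00 = -1, w01 = 1, w10 = -1/2, w11 = -1

-1 1 -1/2 -1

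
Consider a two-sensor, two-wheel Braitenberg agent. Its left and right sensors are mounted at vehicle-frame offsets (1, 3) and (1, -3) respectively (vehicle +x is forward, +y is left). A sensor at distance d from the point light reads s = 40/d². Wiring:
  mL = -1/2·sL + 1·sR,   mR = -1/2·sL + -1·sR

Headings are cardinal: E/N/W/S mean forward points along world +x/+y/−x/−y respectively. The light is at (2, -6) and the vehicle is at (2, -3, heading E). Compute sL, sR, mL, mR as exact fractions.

40/37 40 1460/37 -1500/37

left sensor world pos  = (3, 0); dL² = 37
right sensor world pos = (3, -6); dR² = 1
sL = 40/37 = 40/37
sR = 40/1 = 40
mL = -1/2·sL + 1·sR = 1460/37
mR = -1/2·sL + -1·sR = -1500/37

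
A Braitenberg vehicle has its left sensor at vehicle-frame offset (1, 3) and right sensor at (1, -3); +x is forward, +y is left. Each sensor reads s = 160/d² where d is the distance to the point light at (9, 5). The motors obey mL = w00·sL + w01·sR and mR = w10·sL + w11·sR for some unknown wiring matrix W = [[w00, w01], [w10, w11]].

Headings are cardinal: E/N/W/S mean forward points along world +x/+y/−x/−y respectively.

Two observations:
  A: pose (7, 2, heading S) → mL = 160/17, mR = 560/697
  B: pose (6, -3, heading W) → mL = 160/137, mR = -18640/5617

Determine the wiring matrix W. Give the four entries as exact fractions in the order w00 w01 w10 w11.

obs A: pose=(7,2,S) → sL=160/17, sR=160/41, mL=160/17, mR=560/697
obs B: pose=(6,-3,W) → sL=160/137, sR=160/41, mL=160/137, mR=-18640/5617
sensor matrix S = [[160/17, 160/41], [160/137, 160/41]]; det S = 3072000/95489
solve [mL_A; mL_B] = S·[w00; w01] and [mR_A; mR_B] = S·[w10; w11]:
  w00 = 1, w01 = 0, w10 = 1/2, w11 = -1

1 0 1/2 -1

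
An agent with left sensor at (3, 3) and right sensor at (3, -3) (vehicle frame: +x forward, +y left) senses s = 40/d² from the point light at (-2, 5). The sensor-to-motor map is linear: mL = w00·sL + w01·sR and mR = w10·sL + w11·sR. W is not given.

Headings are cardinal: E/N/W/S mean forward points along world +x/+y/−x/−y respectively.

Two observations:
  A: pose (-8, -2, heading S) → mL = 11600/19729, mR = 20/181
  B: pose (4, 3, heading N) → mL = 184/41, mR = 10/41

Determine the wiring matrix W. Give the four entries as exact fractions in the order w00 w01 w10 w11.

obs A: pose=(-8,-2,S) → sL=40/109, sR=40/181, mL=11600/19729, mR=20/181
obs B: pose=(4,3,N) → sL=4, sR=20/41, mL=184/41, mR=10/41
sensor matrix S = [[40/109, 40/181], [4, 20/41]]; det S = -570240/808889
solve [mL_A; mL_B] = S·[w00; w01] and [mR_A; mR_B] = S·[w10; w11]:
  w00 = 1, w01 = 1, w10 = 0, w11 = 1/2

1 1 0 1/2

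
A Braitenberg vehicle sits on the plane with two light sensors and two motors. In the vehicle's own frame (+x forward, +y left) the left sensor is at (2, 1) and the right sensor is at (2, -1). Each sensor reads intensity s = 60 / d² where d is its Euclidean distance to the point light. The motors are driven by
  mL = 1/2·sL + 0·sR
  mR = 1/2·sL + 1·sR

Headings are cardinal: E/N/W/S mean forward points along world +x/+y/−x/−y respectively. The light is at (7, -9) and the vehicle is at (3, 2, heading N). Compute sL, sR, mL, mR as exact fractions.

left sensor world pos  = (2, 4); dL² = 194
right sensor world pos = (4, 4); dR² = 178
sL = 60/194 = 30/97
sR = 60/178 = 30/89
mL = 1/2·sL + 0·sR = 15/97
mR = 1/2·sL + 1·sR = 4245/8633

30/97 30/89 15/97 4245/8633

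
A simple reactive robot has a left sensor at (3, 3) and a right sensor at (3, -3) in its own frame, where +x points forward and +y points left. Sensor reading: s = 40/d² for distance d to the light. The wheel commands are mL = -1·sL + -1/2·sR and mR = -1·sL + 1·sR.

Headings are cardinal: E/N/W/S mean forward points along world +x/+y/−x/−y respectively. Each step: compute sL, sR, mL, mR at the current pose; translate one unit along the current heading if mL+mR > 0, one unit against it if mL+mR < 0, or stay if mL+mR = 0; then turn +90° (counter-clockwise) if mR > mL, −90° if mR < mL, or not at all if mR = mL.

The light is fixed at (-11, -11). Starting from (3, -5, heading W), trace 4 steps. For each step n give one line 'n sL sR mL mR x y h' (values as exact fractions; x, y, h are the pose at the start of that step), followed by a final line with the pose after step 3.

n=0: pose=(3,-5,W); sL=4/13, sR=20/101; mL=-534/1313, mR=-144/1313; mL+mR=-678/1313 → advance -1; mR−mL=30/101 → turn +1·90°
n=1: pose=(4,-5,S); sL=40/333, sR=40/153; mL=-1420/5661, mR=800/5661; mL+mR=-620/5661 → advance -1; mR−mL=20/51 → turn +1·90°
n=2: pose=(4,-4,E); sL=5/53, sR=2/17; mL=-138/901, mR=21/901; mL+mR=-117/901 → advance -1; mR−mL=3/17 → turn +1·90°
n=3: pose=(3,-4,N); sL=40/221, sR=40/389; mL=-19980/85969, mR=-6720/85969; mL+mR=-26700/85969 → advance -1; mR−mL=60/389 → turn +1·90°

0 4/13 20/101 -534/1313 -144/1313 3 -5 W
1 40/333 40/153 -1420/5661 800/5661 4 -5 S
2 5/53 2/17 -138/901 21/901 4 -4 E
3 40/221 40/389 -19980/85969 -6720/85969 3 -4 N
final 3 -5 W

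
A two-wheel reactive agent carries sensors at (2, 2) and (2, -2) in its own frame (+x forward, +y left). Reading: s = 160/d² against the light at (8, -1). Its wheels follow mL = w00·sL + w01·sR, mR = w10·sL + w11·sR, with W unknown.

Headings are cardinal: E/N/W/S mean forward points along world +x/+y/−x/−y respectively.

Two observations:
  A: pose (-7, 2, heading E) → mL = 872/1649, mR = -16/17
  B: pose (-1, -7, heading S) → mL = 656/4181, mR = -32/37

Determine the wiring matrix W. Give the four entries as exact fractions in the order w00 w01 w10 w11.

obs A: pose=(-7,2,E) → sL=80/97, sR=16/17, mL=872/1649, mR=-16/17
obs B: pose=(-1,-7,S) → sL=160/113, sR=32/37, mL=656/4181, mR=-32/37
sensor matrix S = [[80/97, 16/17], [160/113, 32/37]]; det S = -4270080/6894469
solve [mL_A; mL_B] = S·[w00; w01] and [mR_A; mR_B] = S·[w10; w11]:
  w00 = -1/2, w01 = 1, w10 = 0, w11 = -1

-1/2 1 0 -1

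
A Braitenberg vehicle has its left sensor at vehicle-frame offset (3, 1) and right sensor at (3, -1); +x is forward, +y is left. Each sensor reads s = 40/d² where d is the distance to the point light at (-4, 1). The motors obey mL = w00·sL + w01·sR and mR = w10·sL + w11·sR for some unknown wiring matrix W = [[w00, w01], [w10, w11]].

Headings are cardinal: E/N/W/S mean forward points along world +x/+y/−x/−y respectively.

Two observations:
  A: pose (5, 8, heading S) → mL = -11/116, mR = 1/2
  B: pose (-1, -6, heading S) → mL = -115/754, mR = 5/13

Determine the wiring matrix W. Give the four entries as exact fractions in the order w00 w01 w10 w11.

obs A: pose=(5,8,S) → sL=10/29, sR=1/2, mL=-11/116, mR=1/2
obs B: pose=(-1,-6,S) → sL=10/29, sR=5/13, mL=-115/754, mR=5/13
sensor matrix S = [[10/29, 1/2], [10/29, 5/13]]; det S = -15/377
solve [mL_A; mL_B] = S·[w00; w01] and [mR_A; mR_B] = S·[w10; w11]:
  w00 = -1, w01 = 1/2, w10 = 0, w11 = 1

-1 1/2 0 1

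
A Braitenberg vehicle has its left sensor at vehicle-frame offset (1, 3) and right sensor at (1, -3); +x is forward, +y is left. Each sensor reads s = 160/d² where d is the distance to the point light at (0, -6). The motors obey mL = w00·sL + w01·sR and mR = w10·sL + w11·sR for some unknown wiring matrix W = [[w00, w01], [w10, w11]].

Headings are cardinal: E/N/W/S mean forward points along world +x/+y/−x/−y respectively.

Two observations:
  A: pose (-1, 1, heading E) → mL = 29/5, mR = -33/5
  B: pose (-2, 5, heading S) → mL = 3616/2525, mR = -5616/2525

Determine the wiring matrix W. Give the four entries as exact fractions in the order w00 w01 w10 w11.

obs A: pose=(-1,1,E) → sL=8/5, sR=10, mL=29/5, mR=-33/5
obs B: pose=(-2,5,S) → sL=160/101, sR=32/25, mL=3616/2525, mR=-5616/2525
sensor matrix S = [[8/5, 10], [160/101, 32/25]]; det S = -174144/12625
solve [mL_A; mL_B] = S·[w00; w01] and [mR_A; mR_B] = S·[w10; w11]:
  w00 = 1/2, w01 = 1/2, w10 = -1, w11 = -1/2

1/2 1/2 -1 -1/2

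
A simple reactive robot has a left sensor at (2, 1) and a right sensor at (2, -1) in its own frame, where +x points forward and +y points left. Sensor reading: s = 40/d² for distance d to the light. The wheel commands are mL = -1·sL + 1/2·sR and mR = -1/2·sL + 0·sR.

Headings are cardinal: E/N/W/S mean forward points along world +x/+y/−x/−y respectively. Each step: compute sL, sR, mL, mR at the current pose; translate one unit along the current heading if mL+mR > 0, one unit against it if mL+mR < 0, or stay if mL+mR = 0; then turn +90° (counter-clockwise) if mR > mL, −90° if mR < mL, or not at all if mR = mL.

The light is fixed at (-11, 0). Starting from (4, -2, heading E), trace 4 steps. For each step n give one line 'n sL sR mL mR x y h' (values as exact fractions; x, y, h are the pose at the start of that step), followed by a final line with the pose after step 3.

0 4/29 20/149 -306/4321 -2/29 4 -2 E
1 40/169 8/45 -1124/7605 -20/169 3 -2 N
2 1/4 10/37 -17/148 -1/8 3 -3 W
3 40/197 40/257 -6340/50629 -20/197 4 -3 N
final 4 -4 W

n=0: pose=(4,-2,E); sL=4/29, sR=20/149; mL=-306/4321, mR=-2/29; mL+mR=-604/4321 → advance -1; mR−mL=8/4321 → turn +1·90°
n=1: pose=(3,-2,N); sL=40/169, sR=8/45; mL=-1124/7605, mR=-20/169; mL+mR=-2024/7605 → advance -1; mR−mL=224/7605 → turn +1·90°
n=2: pose=(3,-3,W); sL=1/4, sR=10/37; mL=-17/148, mR=-1/8; mL+mR=-71/296 → advance -1; mR−mL=-3/296 → turn -1·90°
n=3: pose=(4,-3,N); sL=40/197, sR=40/257; mL=-6340/50629, mR=-20/197; mL+mR=-11480/50629 → advance -1; mR−mL=1200/50629 → turn +1·90°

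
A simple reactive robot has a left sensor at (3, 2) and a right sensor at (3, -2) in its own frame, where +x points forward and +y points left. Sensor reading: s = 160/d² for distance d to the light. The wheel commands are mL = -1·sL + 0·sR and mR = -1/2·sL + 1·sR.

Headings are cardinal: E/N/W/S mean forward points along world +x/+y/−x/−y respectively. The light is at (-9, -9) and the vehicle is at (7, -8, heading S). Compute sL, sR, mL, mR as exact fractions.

20/41 4/5 -20/41 114/205

left sensor world pos  = (9, -11); dL² = 328
right sensor world pos = (5, -11); dR² = 200
sL = 160/328 = 20/41
sR = 160/200 = 4/5
mL = -1·sL + 0·sR = -20/41
mR = -1/2·sL + 1·sR = 114/205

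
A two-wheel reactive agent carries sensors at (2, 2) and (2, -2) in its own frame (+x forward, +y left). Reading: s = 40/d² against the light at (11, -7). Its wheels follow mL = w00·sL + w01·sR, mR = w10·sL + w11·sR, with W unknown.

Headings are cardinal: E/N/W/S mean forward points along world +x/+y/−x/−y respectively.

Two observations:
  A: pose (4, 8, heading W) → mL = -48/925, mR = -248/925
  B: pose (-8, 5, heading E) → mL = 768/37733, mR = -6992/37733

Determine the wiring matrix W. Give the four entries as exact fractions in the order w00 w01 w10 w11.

-1 1 -1 -1

obs A: pose=(4,8,W) → sL=4/25, sR=4/37, mL=-48/925, mR=-248/925
obs B: pose=(-8,5,E) → sL=8/97, sR=40/389, mL=768/37733, mR=-6992/37733
sensor matrix S = [[4/25, 4/37], [8/97, 40/389]]; det S = 52608/6980605
solve [mL_A; mL_B] = S·[w00; w01] and [mR_A; mR_B] = S·[w10; w11]:
  w00 = -1, w01 = 1, w10 = -1, w11 = -1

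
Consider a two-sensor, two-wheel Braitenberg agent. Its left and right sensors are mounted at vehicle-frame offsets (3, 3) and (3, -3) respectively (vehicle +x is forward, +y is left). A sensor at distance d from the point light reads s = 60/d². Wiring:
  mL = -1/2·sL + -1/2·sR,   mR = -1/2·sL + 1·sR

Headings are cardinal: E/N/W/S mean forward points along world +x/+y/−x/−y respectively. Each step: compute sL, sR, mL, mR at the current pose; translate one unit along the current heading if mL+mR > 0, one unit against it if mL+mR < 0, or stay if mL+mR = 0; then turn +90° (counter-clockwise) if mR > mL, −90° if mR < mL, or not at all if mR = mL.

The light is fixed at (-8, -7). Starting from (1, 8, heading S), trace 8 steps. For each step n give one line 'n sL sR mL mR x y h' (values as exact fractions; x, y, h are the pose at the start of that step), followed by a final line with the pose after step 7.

0 5/24 1/3 -13/48 11/48 1 8 S
1 12/101 60/313 -4908/31613 4182/31613 1 9 E
2 30/193 30/241 -6510/46513 2175/46513 0 9 N
3 60/169 60/349 -15540/58981 -330/58981 0 8 W
4 5/24 1/3 -13/48 11/48 1 8 S
5 12/101 60/313 -4908/31613 4182/31613 1 9 E
6 30/193 30/241 -6510/46513 2175/46513 0 9 N
7 60/169 60/349 -15540/58981 -330/58981 0 8 W
final 1 8 S

n=0: pose=(1,8,S); sL=5/24, sR=1/3; mL=-13/48, mR=11/48; mL+mR=-1/24 → advance -1; mR−mL=1/2 → turn +1·90°
n=1: pose=(1,9,E); sL=12/101, sR=60/313; mL=-4908/31613, mR=4182/31613; mL+mR=-726/31613 → advance -1; mR−mL=90/313 → turn +1·90°
n=2: pose=(0,9,N); sL=30/193, sR=30/241; mL=-6510/46513, mR=2175/46513; mL+mR=-4335/46513 → advance -1; mR−mL=45/241 → turn +1·90°
n=3: pose=(0,8,W); sL=60/169, sR=60/349; mL=-15540/58981, mR=-330/58981; mL+mR=-15870/58981 → advance -1; mR−mL=90/349 → turn +1·90°
n=4: pose=(1,8,S); sL=5/24, sR=1/3; mL=-13/48, mR=11/48; mL+mR=-1/24 → advance -1; mR−mL=1/2 → turn +1·90°
n=5: pose=(1,9,E); sL=12/101, sR=60/313; mL=-4908/31613, mR=4182/31613; mL+mR=-726/31613 → advance -1; mR−mL=90/313 → turn +1·90°
n=6: pose=(0,9,N); sL=30/193, sR=30/241; mL=-6510/46513, mR=2175/46513; mL+mR=-4335/46513 → advance -1; mR−mL=45/241 → turn +1·90°
n=7: pose=(0,8,W); sL=60/169, sR=60/349; mL=-15540/58981, mR=-330/58981; mL+mR=-15870/58981 → advance -1; mR−mL=90/349 → turn +1·90°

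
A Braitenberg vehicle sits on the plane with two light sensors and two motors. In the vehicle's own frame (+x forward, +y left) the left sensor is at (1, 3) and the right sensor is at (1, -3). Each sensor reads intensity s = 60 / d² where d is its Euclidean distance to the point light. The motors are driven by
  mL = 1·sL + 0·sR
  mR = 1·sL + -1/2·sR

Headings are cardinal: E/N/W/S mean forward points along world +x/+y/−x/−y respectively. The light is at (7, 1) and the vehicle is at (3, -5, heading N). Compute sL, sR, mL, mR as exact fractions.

30/37 30/13 30/37 -165/481

left sensor world pos  = (0, -4); dL² = 74
right sensor world pos = (6, -4); dR² = 26
sL = 60/74 = 30/37
sR = 60/26 = 30/13
mL = 1·sL + 0·sR = 30/37
mR = 1·sL + -1/2·sR = -165/481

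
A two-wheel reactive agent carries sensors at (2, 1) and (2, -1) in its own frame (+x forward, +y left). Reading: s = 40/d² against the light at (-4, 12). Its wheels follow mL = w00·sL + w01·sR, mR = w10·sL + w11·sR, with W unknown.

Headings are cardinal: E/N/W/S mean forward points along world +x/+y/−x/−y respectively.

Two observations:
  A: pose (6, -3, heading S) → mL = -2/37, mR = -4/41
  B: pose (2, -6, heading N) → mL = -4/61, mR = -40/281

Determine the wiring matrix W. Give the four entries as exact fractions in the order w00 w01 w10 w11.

0 -1/2 -1 0

obs A: pose=(6,-3,S) → sL=4/41, sR=4/37, mL=-2/37, mR=-4/41
obs B: pose=(2,-6,N) → sL=40/281, sR=8/61, mL=-4/61, mR=-40/281
sensor matrix S = [[4/41, 4/37], [40/281, 8/61]]; det S = -67456/26002897
solve [mL_A; mL_B] = S·[w00; w01] and [mR_A; mR_B] = S·[w10; w11]:
  w00 = 0, w01 = -1/2, w10 = -1, w11 = 0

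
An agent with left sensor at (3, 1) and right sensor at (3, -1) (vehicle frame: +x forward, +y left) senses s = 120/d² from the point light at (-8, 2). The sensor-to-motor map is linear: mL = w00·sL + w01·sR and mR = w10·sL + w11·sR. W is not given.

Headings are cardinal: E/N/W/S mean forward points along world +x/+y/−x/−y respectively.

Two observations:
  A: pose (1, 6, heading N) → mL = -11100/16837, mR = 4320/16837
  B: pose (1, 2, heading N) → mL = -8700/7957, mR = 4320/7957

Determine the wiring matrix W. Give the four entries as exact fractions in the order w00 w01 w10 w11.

-1 1/2 1 -1

obs A: pose=(1,6,N) → sL=120/113, sR=120/149, mL=-11100/16837, mR=4320/16837
obs B: pose=(1,2,N) → sL=120/73, sR=120/109, mL=-8700/7957, mR=4320/7957
sensor matrix S = [[120/113, 120/149], [120/73, 120/109]]; det S = -20736000/133972009
solve [mL_A; mL_B] = S·[w00; w01] and [mR_A; mR_B] = S·[w10; w11]:
  w00 = -1, w01 = 1/2, w10 = 1, w11 = -1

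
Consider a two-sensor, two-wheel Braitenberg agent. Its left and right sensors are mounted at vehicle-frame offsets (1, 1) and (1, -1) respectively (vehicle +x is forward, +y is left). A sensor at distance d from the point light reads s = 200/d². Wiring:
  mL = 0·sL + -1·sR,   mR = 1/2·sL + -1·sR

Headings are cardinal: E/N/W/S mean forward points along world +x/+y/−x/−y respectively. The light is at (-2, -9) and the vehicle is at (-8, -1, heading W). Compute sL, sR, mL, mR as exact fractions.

left sensor world pos  = (-9, -2); dL² = 98
right sensor world pos = (-9, 0); dR² = 130
sL = 200/98 = 100/49
sR = 200/130 = 20/13
mL = 0·sL + -1·sR = -20/13
mR = 1/2·sL + -1·sR = -330/637

100/49 20/13 -20/13 -330/637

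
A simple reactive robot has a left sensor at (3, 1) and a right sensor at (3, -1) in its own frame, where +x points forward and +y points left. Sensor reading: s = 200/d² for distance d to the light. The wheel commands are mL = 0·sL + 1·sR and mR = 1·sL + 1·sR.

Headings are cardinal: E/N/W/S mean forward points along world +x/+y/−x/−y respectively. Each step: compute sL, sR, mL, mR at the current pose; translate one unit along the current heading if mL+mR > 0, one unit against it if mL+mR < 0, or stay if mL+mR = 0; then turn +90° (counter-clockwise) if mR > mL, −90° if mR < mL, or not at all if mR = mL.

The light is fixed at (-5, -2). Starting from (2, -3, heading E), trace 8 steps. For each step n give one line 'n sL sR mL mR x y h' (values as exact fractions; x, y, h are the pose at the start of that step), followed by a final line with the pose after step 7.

n=0: pose=(2,-3,E); sL=2, sR=25/13; mL=25/13, mR=51/13; mL+mR=76/13 → advance +1; mR−mL=2 → turn +1·90°
n=1: pose=(3,-3,N); sL=200/53, sR=40/17; mL=40/17, mR=5520/901; mL+mR=7640/901 → advance +1; mR−mL=200/53 → turn +1·90°
n=2: pose=(3,-2,W); sL=100/13, sR=100/13; mL=100/13, mR=200/13; mL+mR=300/13 → advance +1; mR−mL=100/13 → turn +1·90°
n=3: pose=(2,-2,S); sL=200/73, sR=40/9; mL=40/9, mR=4720/657; mL+mR=7640/657 → advance +1; mR−mL=200/73 → turn +1·90°
n=4: pose=(2,-3,E); sL=2, sR=25/13; mL=25/13, mR=51/13; mL+mR=76/13 → advance +1; mR−mL=2 → turn +1·90°
n=5: pose=(3,-3,N); sL=200/53, sR=40/17; mL=40/17, mR=5520/901; mL+mR=7640/901 → advance +1; mR−mL=200/53 → turn +1·90°
n=6: pose=(3,-2,W); sL=100/13, sR=100/13; mL=100/13, mR=200/13; mL+mR=300/13 → advance +1; mR−mL=100/13 → turn +1·90°
n=7: pose=(2,-2,S); sL=200/73, sR=40/9; mL=40/9, mR=4720/657; mL+mR=7640/657 → advance +1; mR−mL=200/73 → turn +1·90°

0 2 25/13 25/13 51/13 2 -3 E
1 200/53 40/17 40/17 5520/901 3 -3 N
2 100/13 100/13 100/13 200/13 3 -2 W
3 200/73 40/9 40/9 4720/657 2 -2 S
4 2 25/13 25/13 51/13 2 -3 E
5 200/53 40/17 40/17 5520/901 3 -3 N
6 100/13 100/13 100/13 200/13 3 -2 W
7 200/73 40/9 40/9 4720/657 2 -2 S
final 2 -3 E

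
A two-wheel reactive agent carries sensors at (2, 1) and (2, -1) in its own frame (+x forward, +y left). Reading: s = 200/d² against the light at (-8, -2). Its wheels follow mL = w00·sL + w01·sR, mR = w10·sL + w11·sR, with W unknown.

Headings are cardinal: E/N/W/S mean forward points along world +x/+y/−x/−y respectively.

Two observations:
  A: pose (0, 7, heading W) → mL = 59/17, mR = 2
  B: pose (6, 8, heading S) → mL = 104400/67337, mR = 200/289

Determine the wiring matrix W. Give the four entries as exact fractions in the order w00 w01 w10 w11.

1 1 1 0

obs A: pose=(0,7,W) → sL=2, sR=25/17, mL=59/17, mR=2
obs B: pose=(6,8,S) → sL=200/289, sR=200/233, mL=104400/67337, mR=200/289
sensor matrix S = [[2, 25/17], [200/289, 200/233]]; det S = 800200/1144729
solve [mL_A; mL_B] = S·[w00; w01] and [mR_A; mR_B] = S·[w10; w11]:
  w00 = 1, w01 = 1, w10 = 1, w11 = 0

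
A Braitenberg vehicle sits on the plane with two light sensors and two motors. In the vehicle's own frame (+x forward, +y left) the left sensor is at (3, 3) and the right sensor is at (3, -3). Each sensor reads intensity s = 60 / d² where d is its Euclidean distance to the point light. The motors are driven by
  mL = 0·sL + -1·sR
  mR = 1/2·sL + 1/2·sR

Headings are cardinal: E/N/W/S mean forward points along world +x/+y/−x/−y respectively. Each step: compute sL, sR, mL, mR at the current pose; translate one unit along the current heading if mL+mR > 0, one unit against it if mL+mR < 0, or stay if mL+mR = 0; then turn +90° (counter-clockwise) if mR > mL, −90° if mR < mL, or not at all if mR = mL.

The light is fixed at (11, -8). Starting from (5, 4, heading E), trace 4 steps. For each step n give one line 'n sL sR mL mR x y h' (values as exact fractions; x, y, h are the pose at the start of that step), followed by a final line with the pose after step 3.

0 10/39 2/3 -2/3 6/13 5 4 E
1 12/65 60/241 -60/241 3396/15665 4 4 N
2 15/41 15/74 -15/74 1725/6068 4 3 W
3 60/89 12/37 -12/37 1644/3293 3 3 S
final 3 2 E

n=0: pose=(5,4,E); sL=10/39, sR=2/3; mL=-2/3, mR=6/13; mL+mR=-8/39 → advance -1; mR−mL=44/39 → turn +1·90°
n=1: pose=(4,4,N); sL=12/65, sR=60/241; mL=-60/241, mR=3396/15665; mL+mR=-504/15665 → advance -1; mR−mL=7296/15665 → turn +1·90°
n=2: pose=(4,3,W); sL=15/41, sR=15/74; mL=-15/74, mR=1725/6068; mL+mR=495/6068 → advance +1; mR−mL=2955/6068 → turn +1·90°
n=3: pose=(3,3,S); sL=60/89, sR=12/37; mL=-12/37, mR=1644/3293; mL+mR=576/3293 → advance +1; mR−mL=2712/3293 → turn +1·90°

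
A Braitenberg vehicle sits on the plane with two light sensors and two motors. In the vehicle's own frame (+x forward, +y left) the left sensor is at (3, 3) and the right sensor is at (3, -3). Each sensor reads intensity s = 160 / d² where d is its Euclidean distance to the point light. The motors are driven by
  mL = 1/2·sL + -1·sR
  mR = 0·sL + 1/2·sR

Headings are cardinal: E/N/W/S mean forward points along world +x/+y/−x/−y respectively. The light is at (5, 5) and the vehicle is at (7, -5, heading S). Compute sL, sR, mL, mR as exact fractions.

80/97 16/17 -872/1649 8/17

left sensor world pos  = (10, -8); dL² = 194
right sensor world pos = (4, -8); dR² = 170
sL = 160/194 = 80/97
sR = 160/170 = 16/17
mL = 1/2·sL + -1·sR = -872/1649
mR = 0·sL + 1/2·sR = 8/17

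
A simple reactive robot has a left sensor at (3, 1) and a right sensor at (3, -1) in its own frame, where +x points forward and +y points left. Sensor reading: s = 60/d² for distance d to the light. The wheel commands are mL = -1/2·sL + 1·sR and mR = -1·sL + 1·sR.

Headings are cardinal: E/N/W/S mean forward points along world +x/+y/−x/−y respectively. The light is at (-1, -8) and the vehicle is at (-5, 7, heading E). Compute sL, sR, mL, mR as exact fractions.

left sensor world pos  = (-2, 8); dL² = 257
right sensor world pos = (-2, 6); dR² = 197
sL = 60/257 = 60/257
sR = 60/197 = 60/197
mL = -1/2·sL + 1·sR = 9510/50629
mR = -1·sL + 1·sR = 3600/50629

60/257 60/197 9510/50629 3600/50629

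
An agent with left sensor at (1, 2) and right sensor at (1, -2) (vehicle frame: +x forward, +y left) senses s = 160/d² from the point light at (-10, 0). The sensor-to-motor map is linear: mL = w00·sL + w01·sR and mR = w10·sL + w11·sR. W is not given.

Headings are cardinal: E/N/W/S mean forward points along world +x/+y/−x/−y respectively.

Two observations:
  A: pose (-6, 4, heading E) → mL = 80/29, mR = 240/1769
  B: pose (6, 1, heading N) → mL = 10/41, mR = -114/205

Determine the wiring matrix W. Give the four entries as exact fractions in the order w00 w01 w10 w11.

0 1/2 -1 1/2

obs A: pose=(-6,4,E) → sL=160/61, sR=160/29, mL=80/29, mR=240/1769
obs B: pose=(6,1,N) → sL=4/5, sR=20/41, mL=10/41, mR=-114/205
sensor matrix S = [[160/61, 160/29], [4/5, 20/41]]; det S = -227328/72529
solve [mL_A; mL_B] = S·[w00; w01] and [mR_A; mR_B] = S·[w10; w11]:
  w00 = 0, w01 = 1/2, w10 = -1, w11 = 1/2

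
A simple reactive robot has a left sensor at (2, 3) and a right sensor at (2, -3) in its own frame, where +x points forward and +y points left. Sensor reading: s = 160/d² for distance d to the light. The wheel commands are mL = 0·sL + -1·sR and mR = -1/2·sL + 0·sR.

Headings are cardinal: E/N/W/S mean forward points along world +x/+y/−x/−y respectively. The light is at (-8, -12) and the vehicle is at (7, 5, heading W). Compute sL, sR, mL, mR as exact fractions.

32/73 160/569 -160/569 -16/73

left sensor world pos  = (5, 2); dL² = 365
right sensor world pos = (5, 8); dR² = 569
sL = 160/365 = 32/73
sR = 160/569 = 160/569
mL = 0·sL + -1·sR = -160/569
mR = -1/2·sL + 0·sR = -16/73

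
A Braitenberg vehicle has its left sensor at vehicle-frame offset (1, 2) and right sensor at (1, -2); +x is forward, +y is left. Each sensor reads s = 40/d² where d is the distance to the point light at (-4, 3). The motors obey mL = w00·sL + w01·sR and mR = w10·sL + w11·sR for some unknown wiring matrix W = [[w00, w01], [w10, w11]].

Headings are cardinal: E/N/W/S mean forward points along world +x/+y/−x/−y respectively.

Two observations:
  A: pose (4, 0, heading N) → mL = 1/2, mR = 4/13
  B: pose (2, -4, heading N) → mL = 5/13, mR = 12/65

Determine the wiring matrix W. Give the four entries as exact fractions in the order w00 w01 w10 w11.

obs A: pose=(4,0,N) → sL=1, sR=5/13, mL=1/2, mR=4/13
obs B: pose=(2,-4,N) → sL=10/13, sR=2/5, mL=5/13, mR=12/65
sensor matrix S = [[1, 5/13], [10/13, 2/5]]; det S = 88/845
solve [mL_A; mL_B] = S·[w00; w01] and [mR_A; mR_B] = S·[w10; w11]:
  w00 = 1/2, w01 = 0, w10 = 1/2, w11 = -1/2

1/2 0 1/2 -1/2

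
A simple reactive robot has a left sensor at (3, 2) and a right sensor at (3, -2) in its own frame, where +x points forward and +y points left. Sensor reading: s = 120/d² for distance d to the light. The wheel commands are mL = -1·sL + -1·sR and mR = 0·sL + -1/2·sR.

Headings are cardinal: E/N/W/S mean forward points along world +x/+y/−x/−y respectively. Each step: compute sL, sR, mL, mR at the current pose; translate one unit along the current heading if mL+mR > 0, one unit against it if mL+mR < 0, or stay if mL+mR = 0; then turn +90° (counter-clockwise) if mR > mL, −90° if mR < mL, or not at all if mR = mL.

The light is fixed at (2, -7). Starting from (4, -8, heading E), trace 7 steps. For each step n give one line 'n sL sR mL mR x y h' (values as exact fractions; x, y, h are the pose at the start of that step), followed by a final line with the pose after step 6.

n=0: pose=(4,-8,E); sL=60/13, sR=60/17; mL=-1800/221, mR=-30/17; mL+mR=-2190/221 → advance -1; mR−mL=1410/221 → turn +1·90°
n=1: pose=(3,-8,N); sL=24, sR=120/13; mL=-432/13, mR=-60/13; mL+mR=-492/13 → advance -1; mR−mL=372/13 → turn +1·90°
n=2: pose=(3,-9,W); sL=6, sR=30; mL=-36, mR=-15; mL+mR=-51 → advance -1; mR−mL=21 → turn +1·90°
n=3: pose=(4,-9,S); sL=120/41, sR=24/5; mL=-1584/205, mR=-12/5; mL+mR=-2076/205 → advance -1; mR−mL=1092/205 → turn +1·90°
n=4: pose=(4,-8,E); sL=60/13, sR=60/17; mL=-1800/221, mR=-30/17; mL+mR=-2190/221 → advance -1; mR−mL=1410/221 → turn +1·90°
n=5: pose=(3,-8,N); sL=24, sR=120/13; mL=-432/13, mR=-60/13; mL+mR=-492/13 → advance -1; mR−mL=372/13 → turn +1·90°
n=6: pose=(3,-9,W); sL=6, sR=30; mL=-36, mR=-15; mL+mR=-51 → advance -1; mR−mL=21 → turn +1·90°

0 60/13 60/17 -1800/221 -30/17 4 -8 E
1 24 120/13 -432/13 -60/13 3 -8 N
2 6 30 -36 -15 3 -9 W
3 120/41 24/5 -1584/205 -12/5 4 -9 S
4 60/13 60/17 -1800/221 -30/17 4 -8 E
5 24 120/13 -432/13 -60/13 3 -8 N
6 6 30 -36 -15 3 -9 W
final 4 -9 S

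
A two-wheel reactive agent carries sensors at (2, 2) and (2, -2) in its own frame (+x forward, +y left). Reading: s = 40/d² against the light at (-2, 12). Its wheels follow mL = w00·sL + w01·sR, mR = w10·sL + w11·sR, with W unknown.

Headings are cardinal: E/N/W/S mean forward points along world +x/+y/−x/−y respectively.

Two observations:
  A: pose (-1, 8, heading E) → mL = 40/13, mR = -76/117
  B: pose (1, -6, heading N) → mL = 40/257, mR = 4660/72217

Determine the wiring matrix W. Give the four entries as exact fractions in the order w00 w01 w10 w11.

1 0 -1/2 1

obs A: pose=(-1,8,E) → sL=40/13, sR=8/9, mL=40/13, mR=-76/117
obs B: pose=(1,-6,N) → sL=40/257, sR=40/281, mL=40/257, mR=4660/72217
sensor matrix S = [[40/13, 8/9], [40/257, 40/281]]; det S = 2531840/8449389
solve [mL_A; mL_B] = S·[w00; w01] and [mR_A; mR_B] = S·[w10; w11]:
  w00 = 1, w01 = 0, w10 = -1/2, w11 = 1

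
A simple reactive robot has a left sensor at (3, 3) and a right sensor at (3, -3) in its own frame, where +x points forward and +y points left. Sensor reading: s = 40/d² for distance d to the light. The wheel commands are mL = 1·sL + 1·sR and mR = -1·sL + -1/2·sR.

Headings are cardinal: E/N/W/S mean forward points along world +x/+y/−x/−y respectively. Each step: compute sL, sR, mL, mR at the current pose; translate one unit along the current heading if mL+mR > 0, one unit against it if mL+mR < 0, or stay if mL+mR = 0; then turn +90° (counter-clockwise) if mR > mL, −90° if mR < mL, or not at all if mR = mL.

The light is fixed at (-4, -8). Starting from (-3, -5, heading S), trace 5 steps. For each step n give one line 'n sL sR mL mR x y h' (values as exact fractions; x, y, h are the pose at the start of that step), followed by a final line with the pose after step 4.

0 5/2 10 25/2 -15/2 -3 -5 S
1 8 40/29 272/29 -252/29 -3 -6 W
2 20/17 20/17 40/17 -30/17 -4 -6 N
3 8/9 40/9 16/3 -28/9 -4 -5 E
4 5/2 10 25/2 -15/2 -3 -5 S
final -3 -6 W

n=0: pose=(-3,-5,S); sL=5/2, sR=10; mL=25/2, mR=-15/2; mL+mR=5 → advance +1; mR−mL=-20 → turn -1·90°
n=1: pose=(-3,-6,W); sL=8, sR=40/29; mL=272/29, mR=-252/29; mL+mR=20/29 → advance +1; mR−mL=-524/29 → turn -1·90°
n=2: pose=(-4,-6,N); sL=20/17, sR=20/17; mL=40/17, mR=-30/17; mL+mR=10/17 → advance +1; mR−mL=-70/17 → turn -1·90°
n=3: pose=(-4,-5,E); sL=8/9, sR=40/9; mL=16/3, mR=-28/9; mL+mR=20/9 → advance +1; mR−mL=-76/9 → turn -1·90°
n=4: pose=(-3,-5,S); sL=5/2, sR=10; mL=25/2, mR=-15/2; mL+mR=5 → advance +1; mR−mL=-20 → turn -1·90°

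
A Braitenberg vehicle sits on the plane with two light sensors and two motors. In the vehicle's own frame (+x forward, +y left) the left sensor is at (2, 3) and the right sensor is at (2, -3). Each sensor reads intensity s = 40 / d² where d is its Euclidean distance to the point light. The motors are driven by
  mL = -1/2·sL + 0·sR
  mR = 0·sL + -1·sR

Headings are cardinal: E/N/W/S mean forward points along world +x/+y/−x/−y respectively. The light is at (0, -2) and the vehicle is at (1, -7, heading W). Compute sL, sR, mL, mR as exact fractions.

8/13 8 -4/13 -8

left sensor world pos  = (-1, -10); dL² = 65
right sensor world pos = (-1, -4); dR² = 5
sL = 40/65 = 8/13
sR = 40/5 = 8
mL = -1/2·sL + 0·sR = -4/13
mR = 0·sL + -1·sR = -8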